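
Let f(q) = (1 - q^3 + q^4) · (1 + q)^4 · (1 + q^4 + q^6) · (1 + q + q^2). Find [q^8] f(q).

(1 - q^3 + q^4) has coefficients 1,0,0,-1,1 for degrees 0…4.
(1 + q)^4 has coefficients 1,4,6,4,1,0,0,0,0 for degrees 0…8.
Multiplying by (1 + q^4 + q^6) gives running coefficients 1,4,6,4,2,4,7,8,7 for degrees 0…8.
Finally multiplying by (1 + q + q^2), the product of all factors after the first has coefficients 1,5,11,14,12,10,13,19,22 for degrees 0…8.
[q^8] = 1·22 − 1·10 + 1·12 = 24.

24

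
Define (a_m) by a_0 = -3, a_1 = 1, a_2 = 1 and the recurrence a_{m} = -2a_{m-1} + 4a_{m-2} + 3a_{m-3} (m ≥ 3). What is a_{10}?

16093

The ordinary generating function has denominator 1 + 2y - 4y^2 - 3y^3.
Iterating the recurrence: a_0,…,a_{10} = -3, 1, 1, -7, 21, -67, 197, -599, 1785, -5375, 16093.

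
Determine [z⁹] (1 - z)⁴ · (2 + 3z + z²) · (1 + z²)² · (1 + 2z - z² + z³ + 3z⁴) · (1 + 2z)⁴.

67

(1 - z)⁴ has coefficients 1,-4,6,-4,1 for degrees 0…4.
(2 + 3z + z²) has coefficients 2,3,1,0,0,0,0,0,0,0 for degrees 0…9.
Multiplying by (1 + z²)² gives running coefficients 2,3,5,6,4,3,1,0,0,0 for degrees 0…9.
Multiplying by (1 + 2z - z² + z³ + 3z⁴) gives running coefficients 2,7,9,15,20,19,24,21,14,10 for degrees 0…9.
Finally multiplying by (1 + 2z)⁴, the product of all factors after the first has coefficients 2,23,113,319,612,939,1280,1549,1686,1698 for degrees 0…9.
[z⁹] = 1·1698 − 4·1686 + 6·1549 − 4·1280 + 1·939 = 67.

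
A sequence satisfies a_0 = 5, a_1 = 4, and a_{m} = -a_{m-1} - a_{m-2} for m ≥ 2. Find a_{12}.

The ordinary generating function has denominator 1 + q + q^2.
Iterating the recurrence: a_0,…,a_{12} = 5, 4, -9, 5, 4, -9, 5, 4, -9, 5, 4, -9, 5.

5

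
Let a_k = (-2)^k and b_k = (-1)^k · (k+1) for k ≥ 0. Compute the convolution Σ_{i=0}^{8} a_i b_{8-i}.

The convolution is the x^8 coefficient of A(x)B(x).
Σ = 1·9 − 2·(-8) + 4·7 − 8·(-6) + 16·5 − 32·(-4) + 64·3 − 128·(-2) + 256·1 = 1013.

1013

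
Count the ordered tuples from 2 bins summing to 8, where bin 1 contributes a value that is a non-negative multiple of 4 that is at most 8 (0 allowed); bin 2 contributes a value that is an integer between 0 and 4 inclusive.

The generating function for the choices is (1 + z^4 + z^8)·(1 + z + z^2 + z^3 + z^4); the count is [z^8].
(1 + z^4 + z^8) has coefficients 1,0,0,0,1,0,0,0,1 for degrees 0…8.
(1 + z + z^2 + z^3 + z^4) has coefficients 1,1,1,1,1,0,0,0,0 for degrees 0…8.
[z^8] = 1·0 + 1·1 + 1·1 = 2.

2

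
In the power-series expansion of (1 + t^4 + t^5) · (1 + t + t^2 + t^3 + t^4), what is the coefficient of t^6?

(1 + t^4 + t^5) has coefficients 1,0,0,0,1,1 for degrees 0…5.
(1 + t + t^2 + t^3 + t^4) has coefficients 1,1,1,1,1,0,0 for degrees 0…6.
[t^6] = 1·0 + 1·1 + 1·1 = 2.

2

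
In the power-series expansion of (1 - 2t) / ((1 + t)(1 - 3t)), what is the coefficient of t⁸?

1641

Partial fractions give a closed form: a_n = (3/4)·(-1)^n + (1/4)·3^n.
At n = 8: a_8 = 1641.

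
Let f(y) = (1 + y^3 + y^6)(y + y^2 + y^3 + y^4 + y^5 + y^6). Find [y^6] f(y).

2

(1 + y^3 + y^6) has coefficients 1,0,0,1,0,0,1 for degrees 0…6.
(y + y^2 + y^3 + y^4 + y^5 + y^6) has coefficients 0,1,1,1,1,1,1 for degrees 0…6.
[y^6] = 1·1 + 1·1 + 1·0 = 2.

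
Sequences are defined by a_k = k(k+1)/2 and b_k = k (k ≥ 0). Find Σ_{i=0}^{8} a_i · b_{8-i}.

210

The convolution is the t^8 coefficient of A(t)B(t).
Σ = 0·8 + 1·7 + 3·6 + 6·5 + 10·4 + 15·3 + 21·2 + 28·1 + 36·0 = 210.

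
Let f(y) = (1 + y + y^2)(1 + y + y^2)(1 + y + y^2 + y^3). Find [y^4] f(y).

(1 + y + y^2) has coefficients 1,1,1 for degrees 0…2.
(1 + y + y^2) has coefficients 1,1,1,0,0 for degrees 0…4.
Finally multiplying by (1 + y + y^2 + y^3), the product of all factors after the first has coefficients 1,2,3,3,2 for degrees 0…4.
[y^4] = 1·2 + 1·3 + 1·3 = 8.

8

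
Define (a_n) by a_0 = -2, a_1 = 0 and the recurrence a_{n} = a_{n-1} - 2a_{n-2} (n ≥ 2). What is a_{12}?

92

The ordinary generating function has denominator 1 - z + 2z^2.
Iterating the recurrence: a_0,…,a_{12} = -2, 0, 4, 4, -4, -12, -4, 20, 28, -12, -68, -44, 92.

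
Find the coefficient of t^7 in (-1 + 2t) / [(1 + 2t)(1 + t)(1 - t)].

Partial fractions give a closed form: a_n = (-8/3)·(-2)^n + (3/2)·(-1)^n + (1/6)·1^n.
At n = 7: a_7 = 340.

340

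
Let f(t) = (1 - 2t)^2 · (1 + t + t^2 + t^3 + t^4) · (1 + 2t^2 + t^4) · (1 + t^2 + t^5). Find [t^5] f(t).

-5

(1 - 2t)^2 has coefficients 1,-4,4 for degrees 0…2.
(1 + t + t^2 + t^3 + t^4) has coefficients 1,1,1,1,1,0 for degrees 0…5.
Multiplying by (1 + 2t^2 + t^4) gives running coefficients 1,1,3,3,4,3 for degrees 0…5.
Finally multiplying by (1 + t^2 + t^5), the product of all factors after the first has coefficients 1,1,4,4,7,7 for degrees 0…5.
[t^5] = 1·7 − 4·7 + 4·4 = -5.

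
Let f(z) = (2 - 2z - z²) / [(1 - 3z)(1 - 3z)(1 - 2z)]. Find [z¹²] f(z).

22864251

The denominator gives the recurrence a_n = 8a_(n−1) − 21a_(n−2) + 18a_(n−3) for n ≥ 3; the numerator fixes a_0 = 2, a_1 = 14, a_2 = 69.
Iterating: 2, 14, 69, 294, 1155, 4308, 15501, 54330, 186663, 631392, 2109153, 6973926, 22864251, so a_12 = 22864251.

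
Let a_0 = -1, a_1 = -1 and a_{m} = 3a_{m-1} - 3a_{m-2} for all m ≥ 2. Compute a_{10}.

The ordinary generating function has denominator 1 - 3x + 3x^2.
Iterating the recurrence: a_0,…,a_{10} = -1, -1, 0, 3, 9, 18, 27, 27, 0, -81, -243.

-243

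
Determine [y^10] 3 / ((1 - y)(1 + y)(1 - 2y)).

4095

Partial fractions give a closed form: a_n = (-3/2)·1^n + (1/2)·(-1)^n + (4)·2^n.
At n = 10: a_10 = 4095.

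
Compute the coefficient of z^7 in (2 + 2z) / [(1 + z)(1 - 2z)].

256

Partial fractions give a closed form: a_n = (2)·2^n.
At n = 7: a_7 = 256.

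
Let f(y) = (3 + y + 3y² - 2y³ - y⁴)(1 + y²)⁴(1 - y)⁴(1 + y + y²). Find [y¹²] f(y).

(3 + y + 3y² - 2y³ - y⁴) has coefficients 3,1,3,-2,-1 for degrees 0…4.
(1 + y²)⁴ has coefficients 1,0,4,0,6,0,4,0,1,0,0,0,0 for degrees 0…12.
Multiplying by (1 - y)⁴ gives running coefficients 1,-4,10,-20,31,-40,44,-40,31,-20,10,-4,1 for degrees 0…12.
Finally multiplying by (1 + y + y²), the product of all factors after the first has coefficients 1,-3,7,-14,21,-29,35,-36,35,-29,21,-14,7 for degrees 0…12.
[y¹²] = 3·7 + 1·(-14) + 3·21 − 2·(-29) − 1·35 = 93.

93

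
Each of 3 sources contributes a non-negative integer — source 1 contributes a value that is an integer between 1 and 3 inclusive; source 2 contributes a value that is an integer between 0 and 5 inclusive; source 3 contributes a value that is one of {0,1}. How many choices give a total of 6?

The generating function for the choices is (t + t^2 + t^3)·(1 + t + t^2 + t^3 + t^4 + t^5)·(1 + t); the count is [t^6].
(t + t^2 + t^3) has coefficients 0,1,1,1 for degrees 0…3.
(1 + t + t^2 + t^3 + t^4 + t^5) has coefficients 1,1,1,1,1,1,0 for degrees 0…6.
Finally multiplying by (1 + t), the product of all factors after the first has coefficients 1,2,2,2,2,2,1 for degrees 0…6.
[t^6] = 1·2 + 1·2 + 1·2 = 6.

6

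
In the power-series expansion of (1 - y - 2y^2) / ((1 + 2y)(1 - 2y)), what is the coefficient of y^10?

The denominator gives the recurrence a_n = 4a_(n−2) for n ≥ 3; the numerator fixes a_0 = 1, a_1 = -1, a_2 = 2.
Iterating: 1, -1, 2, -4, 8, -16, 32, -64, 128, -256, 512, so a_10 = 512.

512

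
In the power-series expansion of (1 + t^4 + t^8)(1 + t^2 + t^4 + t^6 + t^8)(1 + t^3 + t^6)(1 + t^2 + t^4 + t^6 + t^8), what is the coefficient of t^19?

(1 + t^4 + t^8) has coefficients 1,0,0,0,1,0,0,0,1 for degrees 0…8.
(1 + t^2 + t^4 + t^6 + t^8) has coefficients 1,0,1,0,1,0,1,0,1,0,0,0,0,0,0,0,0,0,0,0 for degrees 0…19.
Multiplying by (1 + t^3 + t^6) gives running coefficients 1,0,1,1,1,1,2,1,2,1,1,1,1,0,1,0,0,0,0,0 for degrees 0…19.
Finally multiplying by (1 + t^2 + t^4 + t^6 + t^8), the product of all factors after the first has coefficients 1,0,2,1,3,2,5,3,7,4,7,5,7,4,7,3,5,2,3,1 for degrees 0…19.
[t^19] = 1·1 + 1·3 + 1·5 = 9.

9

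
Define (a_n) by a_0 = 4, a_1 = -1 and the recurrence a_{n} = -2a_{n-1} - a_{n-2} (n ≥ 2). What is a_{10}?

-26

The ordinary generating function has denominator 1 + 2y + y^2.
Iterating the recurrence: a_0,…,a_{10} = 4, -1, -2, 5, -8, 11, -14, 17, -20, 23, -26.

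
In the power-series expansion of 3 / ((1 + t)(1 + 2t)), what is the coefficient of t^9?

-3069

Partial fractions give a closed form: a_n = (-3)·(-1)^n + (6)·(-2)^n.
At n = 9: a_9 = -3069.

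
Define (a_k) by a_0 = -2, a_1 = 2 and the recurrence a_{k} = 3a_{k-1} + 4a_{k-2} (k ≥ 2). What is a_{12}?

-2

The ordinary generating function has denominator 1 - 3q - 4q^2.
Iterating the recurrence: a_0,…,a_{12} = -2, 2, -2, 2, -2, 2, -2, 2, -2, 2, -2, 2, -2.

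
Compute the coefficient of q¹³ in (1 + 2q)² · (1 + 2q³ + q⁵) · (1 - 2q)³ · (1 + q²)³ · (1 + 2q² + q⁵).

(1 + 2q)² has coefficients 1,4,4 for degrees 0…2.
(1 + 2q³ + q⁵) has coefficients 1,0,0,2,0,1,0,0,0,0,0,0,0,0 for degrees 0…13.
Multiplying by (1 - 2q)³ gives running coefficients 1,-6,12,-6,-12,25,-22,12,-8,0,0,0,0,0 for degrees 0…13.
Multiplying by (1 + q²)³ gives running coefficients 1,-6,15,-24,27,-11,-21,63,-98,105,-102,61,-46,12 for degrees 0…13.
Finally multiplying by (1 + 2q² + q⁵), the product of all factors after the first has coefficients 1,-6,17,-36,57,-58,27,56,-164,258,-309,250,-187,36 for degrees 0…13.
[q¹³] = 1·36 + 4·(-187) + 4·250 = 288.

288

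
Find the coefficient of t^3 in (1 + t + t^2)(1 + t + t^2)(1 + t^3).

(1 + t + t^2) has coefficients 1,1,1 for degrees 0…2.
(1 + t + t^2) has coefficients 1,1,1,0 for degrees 0…3.
Finally multiplying by (1 + t^3), the product of all factors after the first has coefficients 1,1,1,1 for degrees 0…3.
[t^3] = 1·1 + 1·1 + 1·1 = 3.

3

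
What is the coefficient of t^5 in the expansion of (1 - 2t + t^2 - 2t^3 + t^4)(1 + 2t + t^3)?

3

(1 - 2t + t^2 - 2t^3 + t^4) has coefficients 1,-2,1,-2,1 for degrees 0…4.
(1 + 2t + t^3) has coefficients 1,2,0,1,0,0 for degrees 0…5.
[t^5] = 1·0 − 2·0 + 1·1 − 2·0 + 1·2 = 3.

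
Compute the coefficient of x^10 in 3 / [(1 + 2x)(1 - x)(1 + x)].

4095

Partial fractions give a closed form: a_n = (4)·(-2)^n + (1/2)·1^n + (-3/2)·(-1)^n.
At n = 10: a_10 = 4095.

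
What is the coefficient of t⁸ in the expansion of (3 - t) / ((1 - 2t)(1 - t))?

1278

Partial fractions give a closed form: a_n = (5)·2^n + (-2)·1^n.
At n = 8: a_8 = 1278.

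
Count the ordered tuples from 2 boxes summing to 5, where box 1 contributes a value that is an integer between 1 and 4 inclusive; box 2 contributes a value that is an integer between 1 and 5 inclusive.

4

The generating function for the choices is (z + z² + z³ + z⁴)·(z + z² + z³ + z⁴ + z⁵); the count is [z⁵].
(z + z² + z³ + z⁴) has coefficients 0,1,1,1,1 for degrees 0…4.
(z + z² + z³ + z⁴ + z⁵) has coefficients 0,1,1,1,1,1 for degrees 0…5.
[z⁵] = 1·1 + 1·1 + 1·1 + 1·1 = 4.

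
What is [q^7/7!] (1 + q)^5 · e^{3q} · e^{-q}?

93088

The EGF product rule gives c_7 = Σ_{k_1+k_2+k_3=7} C(7; k_1,k_2,k_3) · ∏ g_i(k_i), where (1+q)^5 gives the falling factorial (5)_k; e^{3q} gives (3)^k; e^{-q} gives (-1)^k.
g_1(k) for k = 0…7: 1, 5, 20, 60, 120, 120, 0, 0.
g_2(k) for k = 0…7: 1, 3, 9, 27, 81, 243, 729, 2187.
g_3(k) for k = 0…7: 1, -1, 1, -1, 1, -1, 1, -1.
First combine the last two factors: h(k) = Σ_j C(k,j)·g_2(j)·g_3(k−j) for k = 0…7: 1, 2, 4, 8, 16, 32, 64, 128.
c_7 = Σ_k C(7,k)·g_1(k)·h(7−k) = 1·1·128 + 7·5·64 + 21·20·32 + 35·60·16 + 35·120·8 + 21·120·4 = 128 + 2240 + 13440 + 33600 + 33600 + 10080 = 93088.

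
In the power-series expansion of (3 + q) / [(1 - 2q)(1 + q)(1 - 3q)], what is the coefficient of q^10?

438089

Partial fractions give a closed form: a_n = (-14/3)·2^n + (1/6)·(-1)^n + (15/2)·3^n.
At n = 10: a_10 = 438089.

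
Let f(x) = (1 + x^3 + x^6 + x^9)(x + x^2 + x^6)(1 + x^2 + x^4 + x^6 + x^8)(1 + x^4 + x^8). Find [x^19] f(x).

10

(1 + x^3 + x^6 + x^9) has coefficients 1,0,0,1,0,0,1,0,0,1 for degrees 0…9.
(x + x^2 + x^6) has coefficients 0,1,1,0,0,0,1,0,0,0,0,0,0,0,0,0,0,0,0,0 for degrees 0…19.
Multiplying by (1 + x^2 + x^4 + x^6 + x^8) gives running coefficients 0,1,1,1,1,1,2,1,2,1,2,0,1,0,1,0,0,0,0,0 for degrees 0…19.
Finally multiplying by (1 + x^4 + x^8), the product of all factors after the first has coefficients 0,1,1,1,1,2,3,2,3,3,5,2,4,2,5,1,3,1,3,0 for degrees 0…19.
[x^19] = 1·0 + 1·3 + 1·2 + 1·5 = 10.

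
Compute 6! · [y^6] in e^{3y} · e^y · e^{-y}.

729

The EGF product rule gives c_6 = Σ_{k_1+k_2+k_3=6} C(6; k_1,k_2,k_3) · ∏ g_i(k_i), where e^{3y} gives (3)^k; e^y gives (1)^k; e^{-y} gives (-1)^k.
g_1(k) for k = 0…6: 1, 3, 9, 27, 81, 243, 729.
g_2(k) for k = 0…6: 1, 1, 1, 1, 1, 1, 1.
g_3(k) for k = 0…6: 1, -1, 1, -1, 1, -1, 1.
First combine the last two factors: h(k) = Σ_j C(k,j)·g_2(j)·g_3(k−j) for k = 0…6: 1, 0, 0, 0, 0, 0, 0.
c_6 = Σ_k C(6,k)·g_1(k)·h(6−k) = 1·729·1 = 729.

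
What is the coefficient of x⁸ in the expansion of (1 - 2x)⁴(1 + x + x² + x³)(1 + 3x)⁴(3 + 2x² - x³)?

-217

(1 - 2x)⁴ has coefficients 1,-8,24,-32,16 for degrees 0…4.
(1 + x + x² + x³) has coefficients 1,1,1,1,0,0,0,0,0 for degrees 0…8.
Multiplying by (1 + 3x)⁴ gives running coefficients 1,13,67,175,255,243,189,81,0 for degrees 0…8.
Finally multiplying by (3 + 2x² - x³), the product of all factors after the first has coefficients 3,39,203,550,886,1012,902,474,135 for degrees 0…8.
[x⁸] = 1·135 − 8·474 + 24·902 − 32·1012 + 16·886 = -217.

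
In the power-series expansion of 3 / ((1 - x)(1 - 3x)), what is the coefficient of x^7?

Partial fractions give a closed form: a_n = (-3/2)·1^n + (9/2)·3^n.
At n = 7: a_7 = 9840.

9840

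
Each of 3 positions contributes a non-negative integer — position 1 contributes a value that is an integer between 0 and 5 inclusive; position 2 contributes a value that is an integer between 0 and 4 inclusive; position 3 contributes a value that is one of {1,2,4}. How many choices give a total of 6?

13

The generating function for the choices is (1 + x + x² + x³ + x⁴ + x⁵)·(1 + x + x² + x³ + x⁴)·(x + x² + x⁴); the count is [x⁶].
(1 + x + x² + x³ + x⁴ + x⁵) has coefficients 1,1,1,1,1,1 for degrees 0…5.
(1 + x + x² + x³ + x⁴) has coefficients 1,1,1,1,1,0,0 for degrees 0…6.
Finally multiplying by (x + x² + x⁴), the product of all factors after the first has coefficients 0,1,2,2,3,3,2 for degrees 0…6.
[x⁶] = 1·2 + 1·3 + 1·3 + 1·2 + 1·2 + 1·1 = 13.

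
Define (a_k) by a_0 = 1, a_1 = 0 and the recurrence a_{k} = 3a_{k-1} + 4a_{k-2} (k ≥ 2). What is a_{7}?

The ordinary generating function has denominator 1 - 3y - 4y^2.
Iterating the recurrence: a_0,…,a_{7} = 1, 0, 4, 12, 52, 204, 820, 3276.

3276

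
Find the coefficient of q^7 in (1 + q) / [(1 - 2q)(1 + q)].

Partial fractions give a closed form: a_n = (1)·2^n.
At n = 7: a_7 = 128.

128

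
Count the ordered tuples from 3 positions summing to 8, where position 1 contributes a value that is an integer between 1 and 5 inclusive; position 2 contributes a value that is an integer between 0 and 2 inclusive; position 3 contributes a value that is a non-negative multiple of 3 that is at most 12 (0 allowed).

5

The generating function for the choices is (t + t^2 + t^3 + t^4 + t^5)·(1 + t + t^2)·(1 + t^3 + t^6 + t^9 + t^12); the count is [t^8].
(t + t^2 + t^3 + t^4 + t^5) has coefficients 0,1,1,1,1,1 for degrees 0…5.
(1 + t + t^2) has coefficients 1,1,1,0,0,0,0,0,0 for degrees 0…8.
Finally multiplying by (1 + t^3 + t^6 + t^9 + t^12), the product of all factors after the first has coefficients 1,1,1,1,1,1,1,1,1 for degrees 0…8.
[t^8] = 1·1 + 1·1 + 1·1 + 1·1 + 1·1 = 5.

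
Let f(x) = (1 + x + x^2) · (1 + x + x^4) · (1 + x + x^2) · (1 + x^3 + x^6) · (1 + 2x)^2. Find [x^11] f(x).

60

(1 + x + x^2) has coefficients 1,1,1 for degrees 0…2.
(1 + x + x^4) has coefficients 1,1,0,0,1,0,0,0,0,0,0,0 for degrees 0…11.
Multiplying by (1 + x + x^2) gives running coefficients 1,2,2,1,1,1,1,0,0,0,0,0 for degrees 0…11.
Multiplying by (1 + x^3 + x^6) gives running coefficients 1,2,2,2,3,3,3,3,3,2,1,1 for degrees 0…11.
Finally multiplying by (1 + 2x)^2, the product of all factors after the first has coefficients 1,6,14,18,19,23,27,27,27,26,21,13 for degrees 0…11.
[x^11] = 1·13 + 1·21 + 1·26 = 60.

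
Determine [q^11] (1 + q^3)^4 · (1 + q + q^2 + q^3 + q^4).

(1 + q^3)^4 has coefficients 1,0,0,4,0,0,6,0,0,4,0,0 for degrees 0…11.
(1 + q + q^2 + q^3 + q^4) has coefficients 1,1,1,1,1,0,0,0,0,0,0,0 for degrees 0…11.
[q^11] = 1·0 + 4·0 + 6·0 + 4·1 = 4.

4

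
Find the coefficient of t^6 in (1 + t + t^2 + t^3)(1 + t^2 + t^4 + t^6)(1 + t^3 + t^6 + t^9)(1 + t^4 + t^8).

(1 + t + t^2 + t^3) has coefficients 1,1,1,1 for degrees 0…3.
(1 + t^2 + t^4 + t^6) has coefficients 1,0,1,0,1,0,1 for degrees 0…6.
Multiplying by (1 + t^3 + t^6 + t^9) gives running coefficients 1,0,1,1,1,1,2 for degrees 0…6.
Finally multiplying by (1 + t^4 + t^8), the product of all factors after the first has coefficients 1,0,1,1,2,1,3 for degrees 0…6.
[t^6] = 1·3 + 1·1 + 1·2 + 1·1 = 7.

7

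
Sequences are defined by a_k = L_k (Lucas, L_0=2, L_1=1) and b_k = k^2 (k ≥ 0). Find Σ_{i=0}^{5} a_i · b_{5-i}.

116

This is [x^5] in the product of the two ordinary generating functions.
Σ = 2·25 + 1·16 + 3·9 + 4·4 + 7·1 + 11·0 = 116.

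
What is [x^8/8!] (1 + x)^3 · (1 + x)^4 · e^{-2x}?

The EGF product rule gives c_8 = Σ_{k_1+k_2+k_3=8} C(8; k_1,k_2,k_3) · ∏ g_i(k_i), where (1+x)^3 gives the falling factorial (3)_k; (1+x)^4 gives the falling factorial (4)_k; e^{-2x} gives (-2)^k.
g_1(k) for k = 0…8: 1, 3, 6, 6, 0, 0, 0, 0, 0.
g_2(k) for k = 0…8: 1, 4, 12, 24, 24, 0, 0, 0, 0.
g_3(k) for k = 0…8: 1, -2, 4, -8, 16, -32, 64, -128, 256.
First combine the last two factors: h(k) = Σ_j C(k,j)·g_2(j)·g_3(k−j) for k = 0…8: 1, 2, 0, -8, 8, 48, -224, 320, 1536.
c_8 = Σ_k C(8,k)·g_1(k)·h(8−k) = 1·1·1536 + 8·3·320 + 28·6·(-224) + 56·6·48 = 1536 + 7680 − 37632 + 16128 = -12288.

-12288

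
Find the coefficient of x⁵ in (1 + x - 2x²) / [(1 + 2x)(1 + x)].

-2

The denominator gives the recurrence a_n = −3a_(n−1) − 2a_(n−2) for n ≥ 3; the numerator fixes a_0 = 1, a_1 = -2, a_2 = 2.
Iterating: 1, -2, 2, -2, 2, -2, so a_5 = -2.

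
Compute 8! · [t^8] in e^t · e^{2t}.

6561

The EGF product rule gives c_8 = Σ_{k_1+k_2=8} C(8; k_1,k_2) · ∏ g_i(k_i), where e^t gives (1)^k; e^{2t} gives (2)^k.
g_1(k) for k = 0…8: 1, 1, 1, 1, 1, 1, 1, 1, 1.
g_2(k) for k = 0…8: 1, 2, 4, 8, 16, 32, 64, 128, 256.
c_8 = Σ_k C(8,k)·g_1(k)·g_2(8−k) = 1·1·256 + 8·1·128 + 28·1·64 + 56·1·32 + 70·1·16 + 56·1·8 + 28·1·4 + 8·1·2 + 1·1·1 = 256 + 1024 + 1792 + 1792 + 1120 + 448 + 112 + 16 + 1 = 6561.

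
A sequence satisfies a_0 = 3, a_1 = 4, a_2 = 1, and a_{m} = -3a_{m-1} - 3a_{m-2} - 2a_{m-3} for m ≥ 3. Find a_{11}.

The ordinary generating function has denominator 1 + 3y + 3y^2 + 2y^3.
Iterating the recurrence: a_0,…,a_{11} = 3, 4, 1, -21, 52, -95, 171, -332, 673, -1365, 2740, -5471.

-5471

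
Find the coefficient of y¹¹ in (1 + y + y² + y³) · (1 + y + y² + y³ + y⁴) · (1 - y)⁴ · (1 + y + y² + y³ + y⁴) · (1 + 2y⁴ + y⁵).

1

(1 + y + y² + y³) has coefficients 1,1,1,1 for degrees 0…3.
(1 + y + y² + y³ + y⁴) has coefficients 1,1,1,1,1,0,0,0,0,0,0,0 for degrees 0…11.
Multiplying by (1 - y)⁴ gives running coefficients 1,-3,3,-1,0,-1,3,-3,1,0,0,0 for degrees 0…11.
Multiplying by (1 + y + y² + y³ + y⁴) gives running coefficients 1,-2,1,0,0,-2,4,-2,0,0,1,-2 for degrees 0…11.
Finally multiplying by (1 + 2y⁴ + y⁵), the product of all factors after the first has coefficients 1,-2,1,0,2,-5,4,-1,0,-4,7,-2 for degrees 0…11.
[y¹¹] = 1·(-2) + 1·7 + 1·(-4) + 1·0 = 1.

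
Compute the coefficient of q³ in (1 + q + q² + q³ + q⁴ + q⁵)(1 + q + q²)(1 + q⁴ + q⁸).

3

(1 + q + q² + q³ + q⁴ + q⁵) has coefficients 1,1,1,1 for degrees 0…3.
(1 + q + q²) has coefficients 1,1,1,0 for degrees 0…3.
Finally multiplying by (1 + q⁴ + q⁸), the product of all factors after the first has coefficients 1,1,1,0 for degrees 0…3.
[q³] = 1·0 + 1·1 + 1·1 + 1·1 = 3.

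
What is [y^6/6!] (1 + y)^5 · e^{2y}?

24064

The EGF product rule gives c_6 = Σ_{k_1+k_2=6} C(6; k_1,k_2) · ∏ g_i(k_i), where (1+y)^5 gives the falling factorial (5)_k; e^{2y} gives (2)^k.
g_1(k) for k = 0…6: 1, 5, 20, 60, 120, 120, 0.
g_2(k) for k = 0…6: 1, 2, 4, 8, 16, 32, 64.
c_6 = Σ_k C(6,k)·g_1(k)·g_2(6−k) = 1·1·64 + 6·5·32 + 15·20·16 + 20·60·8 + 15·120·4 + 6·120·2 = 64 + 960 + 4800 + 9600 + 7200 + 1440 = 24064.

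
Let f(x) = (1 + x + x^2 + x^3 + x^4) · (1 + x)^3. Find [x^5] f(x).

7

(1 + x + x^2 + x^3 + x^4) has coefficients 1,1,1,1,1 for degrees 0…4.
(1 + x)^3 has coefficients 1,3,3,1,0,0 for degrees 0…5.
[x^5] = 1·0 + 1·0 + 1·1 + 1·3 + 1·3 = 7.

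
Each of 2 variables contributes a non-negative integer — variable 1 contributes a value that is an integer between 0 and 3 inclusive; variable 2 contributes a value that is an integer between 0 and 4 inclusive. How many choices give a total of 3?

The generating function for the choices is (1 + y + y² + y³)·(1 + y + y² + y³ + y⁴); the count is [y³].
(1 + y + y² + y³) has coefficients 1,1,1,1 for degrees 0…3.
(1 + y + y² + y³ + y⁴) has coefficients 1,1,1,1 for degrees 0…3.
[y³] = 1·1 + 1·1 + 1·1 + 1·1 = 4.

4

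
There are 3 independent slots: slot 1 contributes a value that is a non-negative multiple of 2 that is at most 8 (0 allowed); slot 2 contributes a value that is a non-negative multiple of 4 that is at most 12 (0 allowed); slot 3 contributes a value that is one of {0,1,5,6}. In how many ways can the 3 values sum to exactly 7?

The generating function for the choices is (1 + y² + y⁴ + y⁶ + y⁸)·(1 + y⁴ + y⁸ + y¹²)·(1 + y + y⁵ + y⁶); the count is [y⁷].
(1 + y² + y⁴ + y⁶ + y⁸) has coefficients 1,0,1,0,1,0,1,0 for degrees 0…7.
(1 + y⁴ + y⁸ + y¹²) has coefficients 1,0,0,0,1,0,0,0 for degrees 0…7.
Finally multiplying by (1 + y + y⁵ + y⁶), the product of all factors after the first has coefficients 1,1,0,0,1,2,1,0 for degrees 0…7.
[y⁷] = 1·0 + 1·2 + 1·0 + 1·1 = 3.

3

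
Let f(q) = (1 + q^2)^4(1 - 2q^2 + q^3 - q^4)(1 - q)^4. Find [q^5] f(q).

14

(1 + q^2)^4 has coefficients 1,0,4,0,6,0 for degrees 0…5.
(1 - 2q^2 + q^3 - q^4) has coefficients 1,0,-2,1,-1,0 for degrees 0…5.
Finally multiplying by (1 - q)^4, the product of all factors after the first has coefficients 1,-4,4,5,-16,18 for degrees 0…5.
[q^5] = 1·18 + 4·5 + 6·(-4) = 14.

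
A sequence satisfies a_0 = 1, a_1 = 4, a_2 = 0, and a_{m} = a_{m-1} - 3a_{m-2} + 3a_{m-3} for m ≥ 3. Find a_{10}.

The ordinary generating function has denominator 1 - q + 3q^2 - 3q^3.
Iterating the recurrence: a_0,…,a_{10} = 1, 4, 0, -9, 3, 30, -6, -87, 21, 264, -60.

-60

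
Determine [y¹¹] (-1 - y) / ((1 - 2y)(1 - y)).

-6142

Partial fractions give a closed form: a_n = (-3)·2^n + (2)·1^n.
At n = 11: a_11 = -6142.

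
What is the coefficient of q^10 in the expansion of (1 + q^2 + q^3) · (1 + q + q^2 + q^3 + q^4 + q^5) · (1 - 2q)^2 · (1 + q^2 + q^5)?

8

(1 + q^2 + q^3) has coefficients 1,0,1,1 for degrees 0…3.
(1 + q + q^2 + q^3 + q^4 + q^5) has coefficients 1,1,1,1,1,1,0,0,0,0,0 for degrees 0…10.
Multiplying by (1 - 2q)^2 gives running coefficients 1,-3,1,1,1,1,0,4,0,0,0 for degrees 0…10.
Finally multiplying by (1 + q^2 + q^5), the product of all factors after the first has coefficients 1,-3,2,-2,2,3,-2,6,1,5,1 for degrees 0…10.
[q^10] = 1·1 + 1·1 + 1·6 = 8.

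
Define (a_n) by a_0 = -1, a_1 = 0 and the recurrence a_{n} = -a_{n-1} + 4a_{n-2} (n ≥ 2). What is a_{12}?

-30356

The ordinary generating function has denominator 1 + q - 4q^2.
Iterating the recurrence: a_0,…,a_{12} = -1, 0, -4, 4, -20, 36, -116, 260, -724, 1764, -4660, 11716, -30356.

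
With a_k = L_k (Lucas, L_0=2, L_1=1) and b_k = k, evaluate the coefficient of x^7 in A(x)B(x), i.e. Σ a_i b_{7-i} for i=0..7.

112

This is [x^7] in the product of the two ordinary generating functions.
Σ = 2·7 + 1·6 + 3·5 + 4·4 + 7·3 + 11·2 + 18·1 + 29·0 = 112.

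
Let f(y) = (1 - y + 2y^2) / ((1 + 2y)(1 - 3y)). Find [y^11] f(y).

The denominator gives the recurrence a_n = a_(n−1) + 6a_(n−2) for n ≥ 3; the numerator fixes a_0 = 1, a_1 = 0, a_2 = 8.
Iterating: 1, 0, 8, 8, 56, 104, 440, 1064, 3704, 10088, 32312, 92840, so a_11 = 92840.

92840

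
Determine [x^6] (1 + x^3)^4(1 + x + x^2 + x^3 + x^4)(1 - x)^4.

5

(1 + x^3)^4 has coefficients 1,0,0,4,0,0,6 for degrees 0…6.
(1 + x + x^2 + x^3 + x^4) has coefficients 1,1,1,1,1,0,0 for degrees 0…6.
Finally multiplying by (1 - x)^4, the product of all factors after the first has coefficients 1,-3,3,-1,0,-1,3 for degrees 0…6.
[x^6] = 1·3 + 4·(-1) + 6·1 = 5.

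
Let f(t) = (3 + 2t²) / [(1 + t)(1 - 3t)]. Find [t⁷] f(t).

5284

The denominator gives the recurrence a_n = 2a_(n−1) + 3a_(n−2) for n ≥ 3; the numerator fixes a_0 = 3, a_1 = 6, a_2 = 23.
Iterating: 3, 6, 23, 64, 197, 586, 1763, 5284, so a_7 = 5284.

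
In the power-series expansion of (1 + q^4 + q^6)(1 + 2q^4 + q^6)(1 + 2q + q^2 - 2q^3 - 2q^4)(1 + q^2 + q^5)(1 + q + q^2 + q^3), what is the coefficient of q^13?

(1 + q^4 + q^6) has coefficients 1,0,0,0,1,0,1 for degrees 0…6.
(1 + 2q^4 + q^6) has coefficients 1,0,0,0,2,0,1,0,0,0,0,0,0,0 for degrees 0…13.
Multiplying by (1 + 2q + q^2 - 2q^3 - 2q^4) gives running coefficients 1,2,1,-2,0,4,3,-2,-3,-2,-2,0,0,0 for degrees 0…13.
Multiplying by (1 + q^2 + q^5) gives running coefficients 1,2,2,0,1,3,5,3,-2,-4,-1,1,-4,-3 for degrees 0…13.
Finally multiplying by (1 + q + q^2 + q^3), the product of all factors after the first has coefficients 1,3,5,5,5,6,9,12,9,2,-4,-6,-8,-7 for degrees 0…13.
[q^13] = 1·(-7) + 1·2 + 1·12 = 7.

7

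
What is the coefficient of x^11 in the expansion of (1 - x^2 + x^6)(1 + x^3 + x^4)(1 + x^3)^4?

(1 - x^2 + x^6) has coefficients 1,0,-1,0,0,0,1 for degrees 0…6.
(1 + x^3 + x^4) has coefficients 1,0,0,1,1,0,0,0,0,0,0,0 for degrees 0…11.
Finally multiplying by (1 + x^3)^4, the product of all factors after the first has coefficients 1,0,0,5,1,0,10,4,0,10,6,0 for degrees 0…11.
[x^11] = 1·0 − 1·10 + 1·0 = -10.

-10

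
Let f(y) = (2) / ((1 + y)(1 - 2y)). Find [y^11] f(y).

2730

Partial fractions give a closed form: a_n = (2/3)·(-1)^n + (4/3)·2^n.
At n = 11: a_11 = 2730.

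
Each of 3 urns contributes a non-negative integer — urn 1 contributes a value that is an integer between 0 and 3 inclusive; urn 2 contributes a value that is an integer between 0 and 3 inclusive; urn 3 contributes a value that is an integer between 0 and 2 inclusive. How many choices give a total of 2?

The generating function for the choices is (1 + t + t^2 + t^3)·(1 + t + t^2 + t^3)·(1 + t + t^2); the count is [t^2].
(1 + t + t^2 + t^3) has coefficients 1,1,1 for degrees 0…2.
(1 + t + t^2 + t^3) has coefficients 1,1,1 for degrees 0…2.
Finally multiplying by (1 + t + t^2), the product of all factors after the first has coefficients 1,2,3 for degrees 0…2.
[t^2] = 1·3 + 1·2 + 1·1 = 6.

6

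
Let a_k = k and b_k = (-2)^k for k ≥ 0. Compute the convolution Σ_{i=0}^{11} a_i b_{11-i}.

459

Write out a_i and b_{11-i} for i = 0,…,11 and sum the products.
Σ = 0·(-2048) + 1·1024 + 2·(-512) + 3·256 + 4·(-128) + 5·64 + 6·(-32) + 7·16 + 8·(-8) + 9·4 + 10·(-2) + 11·1 = 459.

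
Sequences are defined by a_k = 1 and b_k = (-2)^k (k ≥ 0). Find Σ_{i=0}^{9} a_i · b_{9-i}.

Write out a_i and b_{9-i} for i = 0,…,9 and sum the products.
Σ = 1·(-512) + 1·256 + 1·(-128) + 1·64 + 1·(-32) + 1·16 + 1·(-8) + 1·4 + 1·(-2) + 1·1 = -341.

-341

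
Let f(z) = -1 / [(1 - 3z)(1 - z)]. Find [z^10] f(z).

Partial fractions give a closed form: a_n = (-3/2)·3^n + (1/2)·1^n.
At n = 10: a_10 = -88573.

-88573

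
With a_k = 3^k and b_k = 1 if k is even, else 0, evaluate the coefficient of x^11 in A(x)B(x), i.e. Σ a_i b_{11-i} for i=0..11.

199290

Write out a_i and b_{11-i} for i = 0,…,11 and sum the products.
Σ = 1·0 + 3·1 + 9·0 + 27·1 + 81·0 + 243·1 + 729·0 + 2187·1 + 6561·0 + 19683·1 + 59049·0 + 177147·1 = 199290.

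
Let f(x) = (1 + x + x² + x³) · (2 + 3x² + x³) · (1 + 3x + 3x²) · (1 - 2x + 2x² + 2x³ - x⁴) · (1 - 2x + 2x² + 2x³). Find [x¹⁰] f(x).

(1 + x + x² + x³) has coefficients 1,1,1,1 for degrees 0…3.
(2 + 3x² + x³) has coefficients 2,0,3,1,0,0,0,0,0,0,0 for degrees 0…10.
Multiplying by (1 + 3x + 3x²) gives running coefficients 2,6,9,10,12,3,0,0,0,0,0 for degrees 0…10.
Multiplying by (1 - 2x + 2x² + 2x³ - x⁴) gives running coefficients 2,2,1,8,20,11,29,20,-6,-3,0 for degrees 0…10.
Finally multiplying by (1 - 2x + 2x² + 2x³), the product of all factors after the first has coefficients 2,-2,1,14,10,-11,63,24,34,107,34 for degrees 0…10.
[x¹⁰] = 1·34 + 1·107 + 1·34 + 1·24 = 199.

199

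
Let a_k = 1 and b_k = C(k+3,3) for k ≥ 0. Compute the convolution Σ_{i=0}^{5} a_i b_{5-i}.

126

The convolution is the x^5 coefficient of A(x)B(x).
Σ = 1·56 + 1·35 + 1·20 + 1·10 + 1·4 + 1·1 = 126.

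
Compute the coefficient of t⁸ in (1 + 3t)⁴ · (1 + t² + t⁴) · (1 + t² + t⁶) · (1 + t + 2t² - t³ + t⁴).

1006

(1 + 3t)⁴ has coefficients 1,12,54,108,81 for degrees 0…4.
(1 + t² + t⁴) has coefficients 1,0,1,0,1,0,0,0,0 for degrees 0…8.
Multiplying by (1 + t² + t⁶) gives running coefficients 1,0,2,0,2,0,2,0,1 for degrees 0…8.
Finally multiplying by (1 + t + 2t² - t³ + t⁴), the product of all factors after the first has coefficients 1,1,4,1,7,0,8,0,7 for degrees 0…8.
[t⁸] = 1·7 + 12·0 + 54·8 + 108·0 + 81·7 = 1006.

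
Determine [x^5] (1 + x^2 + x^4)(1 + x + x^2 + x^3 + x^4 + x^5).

(1 + x^2 + x^4) has coefficients 1,0,1,0,1 for degrees 0…4.
(1 + x + x^2 + x^3 + x^4 + x^5) has coefficients 1,1,1,1,1,1 for degrees 0…5.
[x^5] = 1·1 + 1·1 + 1·1 = 3.

3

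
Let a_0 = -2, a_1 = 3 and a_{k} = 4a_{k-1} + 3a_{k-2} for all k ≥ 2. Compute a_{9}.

325491

The ordinary generating function has denominator 1 - 4t - 3t^2.
Iterating the recurrence: a_0,…,a_{9} = -2, 3, 6, 33, 150, 699, 3246, 15081, 70062, 325491.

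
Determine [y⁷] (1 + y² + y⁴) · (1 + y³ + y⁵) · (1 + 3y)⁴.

299

(1 + y² + y⁴) has coefficients 1,0,1,0,1 for degrees 0…4.
(1 + y³ + y⁵) has coefficients 1,0,0,1,0,1,0,0 for degrees 0…7.
Finally multiplying by (1 + 3y)⁴, the product of all factors after the first has coefficients 1,12,54,109,93,55,120,135 for degrees 0…7.
[y⁷] = 1·135 + 1·55 + 1·109 = 299.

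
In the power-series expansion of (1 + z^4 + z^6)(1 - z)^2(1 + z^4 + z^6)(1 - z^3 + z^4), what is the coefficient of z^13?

(1 + z^4 + z^6) has coefficients 1,0,0,0,1,0,1 for degrees 0…6.
(1 - z)^2 has coefficients 1,-2,1,0,0,0,0,0,0,0,0,0,0,0 for degrees 0…13.
Multiplying by (1 + z^4 + z^6) gives running coefficients 1,-2,1,0,1,-2,2,-2,1,0,0,0,0,0 for degrees 0…13.
Finally multiplying by (1 - z^3 + z^4), the product of all factors after the first has coefficients 1,-2,1,-1,4,-5,3,-3,4,-4,4,-3,1,0 for degrees 0…13.
[z^13] = 1·0 + 1·(-4) + 1·(-3) = -7.

-7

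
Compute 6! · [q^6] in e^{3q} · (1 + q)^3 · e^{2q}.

143125

The EGF product rule gives c_6 = Σ_{k_1+k_2+k_3=6} C(6; k_1,k_2,k_3) · ∏ g_i(k_i), where e^{3q} gives (3)^k; (1+q)^3 gives the falling factorial (3)_k; e^{2q} gives (2)^k.
g_1(k) for k = 0…6: 1, 3, 9, 27, 81, 243, 729.
g_2(k) for k = 0…6: 1, 3, 6, 6, 0, 0, 0.
g_3(k) for k = 0…6: 1, 2, 4, 8, 16, 32, 64.
First combine the last two factors: h(k) = Σ_j C(k,j)·g_2(j)·g_3(k−j) for k = 0…6: 1, 5, 22, 86, 304, 992, 3040.
c_6 = Σ_k C(6,k)·g_1(k)·h(6−k) = 1·1·3040 + 6·3·992 + 15·9·304 + 20·27·86 + 15·81·22 + 6·243·5 + 1·729·1 = 3040 + 17856 + 41040 + 46440 + 26730 + 7290 + 729 = 143125.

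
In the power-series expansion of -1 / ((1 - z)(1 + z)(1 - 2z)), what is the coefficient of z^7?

Partial fractions give a closed form: a_n = (1/2)·1^n + (-1/6)·(-1)^n + (-4/3)·2^n.
At n = 7: a_7 = -170.

-170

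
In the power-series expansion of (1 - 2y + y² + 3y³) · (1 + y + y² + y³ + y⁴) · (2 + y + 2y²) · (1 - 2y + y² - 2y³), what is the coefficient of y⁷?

-23

(1 - 2y + y² + 3y³) has coefficients 1,-2,1,3 for degrees 0…3.
(1 + y + y² + y³ + y⁴) has coefficients 1,1,1,1,1,0,0,0 for degrees 0…7.
Multiplying by (2 + y + 2y²) gives running coefficients 2,3,5,5,5,3,2,0 for degrees 0…7.
Finally multiplying by (1 - 2y + y² - 2y³), the product of all factors after the first has coefficients 2,-1,1,-6,-6,-12,-9,-11 for degrees 0…7.
[y⁷] = 1·(-11) − 2·(-9) + 1·(-12) + 3·(-6) = -23.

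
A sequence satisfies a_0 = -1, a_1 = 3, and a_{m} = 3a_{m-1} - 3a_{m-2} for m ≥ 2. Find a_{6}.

The ordinary generating function has denominator 1 - 3q + 3q^2.
Iterating the recurrence: a_0,…,a_{6} = -1, 3, 12, 27, 45, 54, 27.

27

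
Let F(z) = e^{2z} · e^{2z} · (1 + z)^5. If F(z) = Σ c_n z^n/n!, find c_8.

The EGF product rule gives c_8 = Σ_{k_1+k_2+k_3=8} C(8; k_1,k_2,k_3) · ∏ g_i(k_i), where e^{2z} gives (2)^k; e^{2z} gives (2)^k; (1+z)^5 gives the falling factorial (5)_k.
g_1(k) for k = 0…8: 1, 2, 4, 8, 16, 32, 64, 128, 256.
g_2(k) for k = 0…8: 1, 2, 4, 8, 16, 32, 64, 128, 256.
g_3(k) for k = 0…8: 1, 5, 20, 60, 120, 120, 0, 0, 0.
First combine the last two factors: h(k) = Σ_j C(k,j)·g_2(j)·g_3(k−j) for k = 0…8: 1, 7, 44, 248, 1256, 5752, 24064, 93088, 336896.
c_8 = Σ_k C(8,k)·g_1(k)·h(8−k) = 1·1·336896 + 8·2·93088 + 28·4·24064 + 56·8·5752 + 70·16·1256 + 56·32·248 + 28·64·44 + 8·128·7 + 1·256·1 = 336896 + 1489408 + 2695168 + 2576896 + 1406720 + 444416 + 78848 + 7168 + 256 = 9035776.

9035776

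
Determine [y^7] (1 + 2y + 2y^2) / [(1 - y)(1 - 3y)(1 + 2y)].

3700

Partial fractions give a closed form: a_n = (-5/6)·1^n + (17/10)·3^n + (2/15)·(-2)^n.
At n = 7: a_7 = 3700.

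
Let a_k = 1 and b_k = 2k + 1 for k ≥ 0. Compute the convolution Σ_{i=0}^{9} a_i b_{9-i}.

The convolution is the x^9 coefficient of A(x)B(x).
Σ = 1·19 + 1·17 + 1·15 + 1·13 + 1·11 + 1·9 + 1·7 + 1·5 + 1·3 + 1·1 = 100.

100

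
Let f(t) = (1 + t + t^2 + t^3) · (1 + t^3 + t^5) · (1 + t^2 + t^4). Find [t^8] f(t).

(1 + t + t^2 + t^3) has coefficients 1,1,1,1 for degrees 0…3.
(1 + t^3 + t^5) has coefficients 1,0,0,1,0,1,0,0,0 for degrees 0…8.
Finally multiplying by (1 + t^2 + t^4), the product of all factors after the first has coefficients 1,0,1,1,1,2,0,2,0 for degrees 0…8.
[t^8] = 1·0 + 1·2 + 1·0 + 1·2 = 4.

4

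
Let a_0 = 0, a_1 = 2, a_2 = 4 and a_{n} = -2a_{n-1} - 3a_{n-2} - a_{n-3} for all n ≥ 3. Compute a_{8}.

30

The ordinary generating function has denominator 1 + 2t + 3t^2 + t^3.
Iterating the recurrence: a_0,…,a_{8} = 0, 2, 4, -14, 14, 10, -48, 52, 30.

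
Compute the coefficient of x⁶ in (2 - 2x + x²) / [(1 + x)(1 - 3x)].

791

The denominator gives the recurrence a_n = 2a_(n−1) + 3a_(n−2) for n ≥ 3; the numerator fixes a_0 = 2, a_1 = 2, a_2 = 11.
Iterating: 2, 2, 11, 28, 89, 262, 791, so a_6 = 791.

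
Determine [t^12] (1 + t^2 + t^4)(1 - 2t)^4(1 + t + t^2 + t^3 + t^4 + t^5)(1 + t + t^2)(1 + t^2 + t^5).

-23

(1 + t^2 + t^4) has coefficients 1,0,1,0,1 for degrees 0…4.
(1 - 2t)^4 has coefficients 1,-8,24,-32,16,0,0,0,0,0,0,0,0 for degrees 0…12.
Multiplying by (1 + t + t^2 + t^3 + t^4 + t^5) gives running coefficients 1,-7,17,-15,1,1,0,8,-16,16,0,0,0 for degrees 0…12.
Multiplying by (1 + t + t^2) gives running coefficients 1,-6,11,-5,3,-13,2,9,-8,8,0,16,0 for degrees 0…12.
Finally multiplying by (1 + t^2 + t^5), the product of all factors after the first has coefficients 1,-6,12,-11,14,-17,-1,7,-11,20,-21,26,9 for degrees 0…12.
[t^12] = 1·9 + 1·(-21) + 1·(-11) = -23.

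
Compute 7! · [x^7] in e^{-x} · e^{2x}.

1

The EGF product rule gives c_7 = Σ_{k_1+k_2=7} C(7; k_1,k_2) · ∏ g_i(k_i), where e^{-x} gives (-1)^k; e^{2x} gives (2)^k.
g_1(k) for k = 0…7: 1, -1, 1, -1, 1, -1, 1, -1.
g_2(k) for k = 0…7: 1, 2, 4, 8, 16, 32, 64, 128.
c_7 = Σ_k C(7,k)·g_1(k)·g_2(7−k) = 1·1·128 + 7·(-1)·64 + 21·1·32 + 35·(-1)·16 + 35·1·8 + 21·(-1)·4 + 7·1·2 + 1·(-1)·1 = 128 − 448 + 672 − 560 + 280 − 84 + 14 − 1 = 1.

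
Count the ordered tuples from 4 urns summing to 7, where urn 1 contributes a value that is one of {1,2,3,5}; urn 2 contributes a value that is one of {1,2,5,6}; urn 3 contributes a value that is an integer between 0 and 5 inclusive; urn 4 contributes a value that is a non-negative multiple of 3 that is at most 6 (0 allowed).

16

The generating function for the choices is (y + y² + y³ + y⁵)·(y + y² + y⁵ + y⁶)·(1 + y + y² + y³ + y⁴ + y⁵)·(1 + y³ + y⁶); the count is [y⁷].
(y + y² + y³ + y⁵) has coefficients 0,1,1,1,0,1 for degrees 0…5.
(y + y² + y⁵ + y⁶) has coefficients 0,1,1,0,0,1,1,0 for degrees 0…7.
Multiplying by (1 + y + y² + y³ + y⁴ + y⁵) gives running coefficients 0,1,2,2,2,3,4,3 for degrees 0…7.
Finally multiplying by (1 + y³ + y⁶), the product of all factors after the first has coefficients 0,1,2,2,3,5,6,6 for degrees 0…7.
[y⁷] = 1·6 + 1·5 + 1·3 + 1·2 = 16.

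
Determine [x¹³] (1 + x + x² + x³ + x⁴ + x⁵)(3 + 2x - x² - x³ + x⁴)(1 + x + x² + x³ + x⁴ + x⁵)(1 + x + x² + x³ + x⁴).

16

(1 + x + x² + x³ + x⁴ + x⁵) has coefficients 1,1,1,1,1,1 for degrees 0…5.
(3 + 2x - x² - x³ + x⁴) has coefficients 3,2,-1,-1,1,0,0,0,0,0,0,0,0,0 for degrees 0…13.
Multiplying by (1 + x + x² + x³ + x⁴ + x⁵) gives running coefficients 3,5,4,3,4,4,1,-1,0,1,0,0,0,0 for degrees 0…13.
Finally multiplying by (1 + x + x² + x³ + x⁴), the product of all factors after the first has coefficients 3,8,12,15,19,20,16,11,8,5,1,0,1,1 for degrees 0…13.
[x¹³] = 1·1 + 1·1 + 1·0 + 1·1 + 1·5 + 1·8 = 16.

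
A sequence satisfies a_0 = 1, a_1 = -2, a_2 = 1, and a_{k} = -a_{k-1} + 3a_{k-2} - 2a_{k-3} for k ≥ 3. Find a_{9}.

The ordinary generating function has denominator 1 + x - 3x^2 + 2x^3.
Iterating the recurrence: a_0,…,a_{9} = 1, -2, 1, -9, 16, -45, 111, -278, 701, -1757.

-1757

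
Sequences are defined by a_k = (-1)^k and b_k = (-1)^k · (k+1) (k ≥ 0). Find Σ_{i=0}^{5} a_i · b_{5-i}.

-21

This is [x^5] in the product of the two ordinary generating functions.
Σ = 1·(-6) − 1·5 + 1·(-4) − 1·3 + 1·(-2) − 1·1 = -21.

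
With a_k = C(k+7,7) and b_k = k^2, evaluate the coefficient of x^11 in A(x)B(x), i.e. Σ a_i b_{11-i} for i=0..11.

The convolution is the t^11 coefficient of A(t)B(t).
Σ = 1·121 + 8·100 + 36·81 + 120·64 + 330·49 + 792·36 + 1716·25 + 3432·16 + 6435·9 + 11440·4 + 19448·1 + 31824·0 = 277134.

277134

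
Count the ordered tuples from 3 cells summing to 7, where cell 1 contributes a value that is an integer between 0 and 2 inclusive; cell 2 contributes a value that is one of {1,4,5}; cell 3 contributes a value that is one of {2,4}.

3

The generating function for the choices is (1 + t + t²)·(t + t⁴ + t⁵)·(t² + t⁴); the count is [t⁷].
(1 + t + t²) has coefficients 1,1,1 for degrees 0…2.
(t + t⁴ + t⁵) has coefficients 0,1,0,0,1,1,0,0 for degrees 0…7.
Finally multiplying by (t² + t⁴), the product of all factors after the first has coefficients 0,0,0,1,0,1,1,1 for degrees 0…7.
[t⁷] = 1·1 + 1·1 + 1·1 = 3.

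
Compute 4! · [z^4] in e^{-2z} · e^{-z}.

81

The EGF product rule gives c_4 = Σ_{k_1+k_2=4} C(4; k_1,k_2) · ∏ g_i(k_i), where e^{-2z} gives (-2)^k; e^{-z} gives (-1)^k.
g_1(k) for k = 0…4: 1, -2, 4, -8, 16.
g_2(k) for k = 0…4: 1, -1, 1, -1, 1.
c_4 = Σ_k C(4,k)·g_1(k)·g_2(4−k) = 1·1·1 + 4·(-2)·(-1) + 6·4·1 + 4·(-8)·(-1) + 1·16·1 = 1 + 8 + 24 + 32 + 16 = 81.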